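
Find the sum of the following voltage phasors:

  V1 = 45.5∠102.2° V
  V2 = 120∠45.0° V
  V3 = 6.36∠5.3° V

Step 1 — Convert each phasor to rectangular form:
  V1 = 45.5·(cos(102.2°) + j·sin(102.2°)) = -9.615 + j44.47 V
  V2 = 120·(cos(45.0°) + j·sin(45.0°)) = 84.85 + j84.85 V
  V3 = 6.36·(cos(5.3°) + j·sin(5.3°)) = 6.333 + j0.5875 V
Step 2 — Sum components: V_total = 81.57 + j129.9 V.
Step 3 — Convert to polar: |V_total| = 153.4 V, ∠V_total = 57.9°.

V_total = 153.4∠57.9° V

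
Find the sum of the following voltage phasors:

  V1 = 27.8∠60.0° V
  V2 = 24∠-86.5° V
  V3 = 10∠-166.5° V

Step 1 — Convert each phasor to rectangular form:
  V1 = 27.8·(cos(60.0°) + j·sin(60.0°)) = 13.9 + j24.08 V
  V2 = 24·(cos(-86.5°) + j·sin(-86.5°)) = 1.465 - j23.96 V
  V3 = 10·(cos(-166.5°) + j·sin(-166.5°)) = -9.724 - j2.334 V
Step 2 — Sum components: V_total = 5.641 - j2.214 V.
Step 3 — Convert to polar: |V_total| = 6.06 V, ∠V_total = -21.4°.

V_total = 6.06∠-21.4° V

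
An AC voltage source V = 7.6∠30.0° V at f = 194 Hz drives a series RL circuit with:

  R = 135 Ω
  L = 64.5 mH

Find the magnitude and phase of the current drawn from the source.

Step 1 — Angular frequency: ω = 2π·f = 2π·194 = 1219 rad/s.
Step 2 — Component impedances:
  R: Z = R = 135 Ω
  L: Z = jωL = j·1219·0.0645 = 0 + j78.62 Ω
Step 3 — Series combination: Z_total = R + L = 135 + j78.62 Ω = 156.2∠30.2° Ω.
Step 4 — Source phasor: V = 7.6∠30.0° V = 6.582 + j3.8 V.
Step 5 — Ohm's law: I = V / Z_total = (6.582 + j3.8) / (135 + j78.62) = 0.04865 - j0.0001832 A.
Step 6 — Convert to polar: |I| = 0.04865 A, ∠I = -0.2°.

I = 0.04865∠-0.2° A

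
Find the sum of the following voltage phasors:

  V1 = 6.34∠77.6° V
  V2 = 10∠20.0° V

Step 1 — Convert each phasor to rectangular form:
  V1 = 6.34·(cos(77.6°) + j·sin(77.6°)) = 1.361 + j6.192 V
  V2 = 10·(cos(20.0°) + j·sin(20.0°)) = 9.397 + j3.42 V
Step 2 — Sum components: V_total = 10.76 + j9.612 V.
Step 3 — Convert to polar: |V_total| = 14.43 V, ∠V_total = 41.8°.

V_total = 14.43∠41.8° V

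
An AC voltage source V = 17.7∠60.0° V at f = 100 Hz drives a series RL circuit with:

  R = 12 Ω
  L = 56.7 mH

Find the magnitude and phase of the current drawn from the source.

Step 1 — Angular frequency: ω = 2π·f = 2π·100 = 628.3 rad/s.
Step 2 — Component impedances:
  R: Z = R = 12 Ω
  L: Z = jωL = j·628.3·0.0567 = 0 + j35.63 Ω
Step 3 — Series combination: Z_total = R + L = 12 + j35.63 Ω = 37.59∠71.4° Ω.
Step 4 — Source phasor: V = 17.7∠60.0° V = 8.85 + j15.33 V.
Step 5 — Ohm's law: I = V / Z_total = (8.85 + j15.33) / (12 + j35.63) = 0.4616 - j0.09294 A.
Step 6 — Convert to polar: |I| = 0.4708 A, ∠I = -11.4°.

I = 0.4708∠-11.4° A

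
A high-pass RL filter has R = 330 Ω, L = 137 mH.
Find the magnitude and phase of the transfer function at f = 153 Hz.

Step 1 — Angular frequency: ω = 2π·153 = 961.3 rad/s.
Step 2 — Transfer function: H(jω) = jωL/(R + jωL).
Step 3 — Numerator jωL = j·131.7; denominator R + jωL = 330 + j131.7.
Step 4 — H = 0.1374 + j0.3443.
Step 5 — Magnitude: |H| = 0.3707 (-8.6 dB); phase: φ = 68.2°.

|H| = 0.3707 (-8.6 dB), φ = 68.2°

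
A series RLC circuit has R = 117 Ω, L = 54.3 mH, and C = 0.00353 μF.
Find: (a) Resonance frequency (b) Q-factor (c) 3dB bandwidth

Step 1 — Resonance: ω₀ = 1/√(LC) = 1/√(0.0543·3.53e-09) = 7.223e+04 rad/s.
Step 2 — f₀ = ω₀/(2π) = 1.15e+04 Hz.
Step 3 — Series Q: Q = ω₀L/R = 7.223e+04·0.0543/117 = 33.52.
Step 4 — Bandwidth: Δω = ω₀/Q = 2155 rad/s; BW = Δω/(2π) = 342.9 Hz.

(a) f₀ = 1.15e+04 Hz  (b) Q = 33.52  (c) BW = 342.9 Hz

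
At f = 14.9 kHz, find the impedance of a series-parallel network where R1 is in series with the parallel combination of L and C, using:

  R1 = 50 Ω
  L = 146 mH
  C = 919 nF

Step 1 — Angular frequency: ω = 2π·f = 2π·1.49e+04 = 9.362e+04 rad/s.
Step 2 — Component impedances:
  R1: Z = R = 50 Ω
  L: Z = jωL = j·9.362e+04·0.146 = 0 + j1.367e+04 Ω
  C: Z = 1/(jωC) = -j/(ω·C) = 0 - j11.62 Ω
Step 3 — Parallel branch: L || C = 1/(1/L + 1/C) = 0 - j11.63 Ω.
Step 4 — Series with R1: Z_total = R1 + (L || C) = 50 - j11.63 Ω = 51.34∠-13.1° Ω.

Z = 50 - j11.63 Ω = 51.34∠-13.1° Ω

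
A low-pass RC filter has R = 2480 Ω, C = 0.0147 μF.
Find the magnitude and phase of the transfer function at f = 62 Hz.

Step 1 — Angular frequency: ω = 2π·62 = 389.6 rad/s.
Step 2 — Transfer function: H(jω) = 1/(1 + jωRC).
Step 3 — Denominator: 1 + jωRC = 1 + j·389.6·2480·1.47e-08 = 1 + j0.0142.
Step 4 — H = 0.9998 - j0.0142.
Step 5 — Magnitude: |H| = 0.9999 (-0.0 dB); phase: φ = -0.8°.

|H| = 0.9999 (-0.0 dB), φ = -0.8°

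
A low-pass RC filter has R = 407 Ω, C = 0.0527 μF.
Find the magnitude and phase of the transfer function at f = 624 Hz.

Step 1 — Angular frequency: ω = 2π·624 = 3921 rad/s.
Step 2 — Transfer function: H(jω) = 1/(1 + jωRC).
Step 3 — Denominator: 1 + jωRC = 1 + j·3921·407·5.27e-08 = 1 + j0.08409.
Step 4 — H = 0.993 - j0.0835.
Step 5 — Magnitude: |H| = 0.9965 (-0.0 dB); phase: φ = -4.8°.

|H| = 0.9965 (-0.0 dB), φ = -4.8°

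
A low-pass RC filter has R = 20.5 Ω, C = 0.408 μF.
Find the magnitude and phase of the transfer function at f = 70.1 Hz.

Step 1 — Angular frequency: ω = 2π·70.1 = 440.5 rad/s.
Step 2 — Transfer function: H(jω) = 1/(1 + jωRC).
Step 3 — Denominator: 1 + jωRC = 1 + j·440.5·20.5·4.08e-07 = 1 + j0.003684.
Step 4 — H = 1 - j0.003684.
Step 5 — Magnitude: |H| = 1 (-0.0 dB); phase: φ = -0.2°.

|H| = 1 (-0.0 dB), φ = -0.2°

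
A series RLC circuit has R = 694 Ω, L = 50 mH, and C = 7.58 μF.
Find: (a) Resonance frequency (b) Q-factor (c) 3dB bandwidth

Step 1 — Resonance condition Im(Z)=0 gives ω₀ = 1/√(LC).
Step 2 — ω₀ = 1/√(0.05·7.58e-06) = 1624 rad/s.
Step 3 — f₀ = ω₀/(2π) = 258.5 Hz.
Step 4 — Series Q: Q = ω₀L/R = 1624·0.05/694 = 0.117.
Step 5 — 3dB bandwidth: Δω = ω₀/Q = 1.388e+04 rad/s; BW = Δω/(2π) = 2209 Hz.

(a) f₀ = 258.5 Hz  (b) Q = 0.117  (c) BW = 2209 Hz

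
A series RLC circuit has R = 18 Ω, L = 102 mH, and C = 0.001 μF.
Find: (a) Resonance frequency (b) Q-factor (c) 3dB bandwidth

Step 1 — Resonance: ω₀ = 1/√(LC) = 1/√(0.102·1e-09) = 9.901e+04 rad/s.
Step 2 — f₀ = ω₀/(2π) = 1.576e+04 Hz.
Step 3 — Series Q: Q = ω₀L/R = 9.901e+04·0.102/18 = 561.1.
Step 4 — Bandwidth: Δω = ω₀/Q = 176.5 rad/s; BW = Δω/(2π) = 28.09 Hz.

(a) f₀ = 1.576e+04 Hz  (b) Q = 561.1  (c) BW = 28.09 Hz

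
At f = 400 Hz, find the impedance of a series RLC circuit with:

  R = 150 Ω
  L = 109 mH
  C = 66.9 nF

Step 1 — Angular frequency: ω = 2π·f = 2π·400 = 2513 rad/s.
Step 2 — Component impedances:
  R: Z = R = 150 Ω
  L: Z = jωL = j·2513·0.109 = 0 + j273.9 Ω
  C: Z = 1/(jωC) = -j/(ω·C) = 0 - j5947 Ω
Step 3 — Series combination: Z_total = R + L + C = 150 - j5674 Ω = 5676∠-88.5° Ω.

Z = 150 - j5674 Ω = 5676∠-88.5° Ω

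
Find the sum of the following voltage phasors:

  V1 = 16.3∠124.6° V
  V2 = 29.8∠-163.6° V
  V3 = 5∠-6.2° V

Step 1 — Convert each phasor to rectangular form:
  V1 = 16.3·(cos(124.6°) + j·sin(124.6°)) = -9.256 + j13.42 V
  V2 = 29.8·(cos(-163.6°) + j·sin(-163.6°)) = -28.59 - j8.414 V
  V3 = 5·(cos(-6.2°) + j·sin(-6.2°)) = 4.971 - j0.54 V
Step 2 — Sum components: V_total = -32.87 + j4.463 V.
Step 3 — Convert to polar: |V_total| = 33.17 V, ∠V_total = 172.3°.

V_total = 33.17∠172.3° V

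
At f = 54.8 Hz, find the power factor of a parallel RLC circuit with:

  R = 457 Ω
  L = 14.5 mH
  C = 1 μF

Step 1 — Angular frequency: ω = 2π·f = 2π·54.8 = 344.3 rad/s.
Step 2 — Component impedances:
  R: Z = R = 457 Ω
  L: Z = jωL = j·344.3·0.0145 = 0 + j4.993 Ω
  C: Z = 1/(jωC) = -j/(ω·C) = 0 - j2904 Ω
Step 3 — Parallel combination: 1/Z_total = 1/R + 1/L + 1/C; Z_total = 0.05472 + j5.001 Ω = 5.001∠89.4° Ω.
Step 4 — Power factor: PF = cos(φ) = Re(Z)/|Z| = 0.05472/5.001 = 0.01094.
Step 5 — Type: Im(Z) = 5.001 ⇒ lagging (phase φ = 89.4°).

PF = 0.01094 (lagging, φ = 89.4°)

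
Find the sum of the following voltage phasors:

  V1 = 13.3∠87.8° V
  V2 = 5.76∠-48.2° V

Step 1 — Convert each phasor to rectangular form:
  V1 = 13.3·(cos(87.8°) + j·sin(87.8°)) = 0.5106 + j13.29 V
  V2 = 5.76·(cos(-48.2°) + j·sin(-48.2°)) = 3.839 - j4.294 V
Step 2 — Sum components: V_total = 4.35 + j8.996 V.
Step 3 — Convert to polar: |V_total| = 9.993 V, ∠V_total = 64.2°.

V_total = 9.993∠64.2° V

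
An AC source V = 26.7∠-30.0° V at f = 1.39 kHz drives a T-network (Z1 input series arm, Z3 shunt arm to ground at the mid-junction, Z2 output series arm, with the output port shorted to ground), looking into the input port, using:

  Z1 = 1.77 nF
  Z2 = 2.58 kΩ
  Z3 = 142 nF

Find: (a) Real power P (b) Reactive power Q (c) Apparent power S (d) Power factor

Step 1 — Angular frequency: ω = 2π·f = 2π·1390 = 8734 rad/s.
Step 2 — Component impedances:
  Z1: Z = 1/(jωC) = -j/(ω·C) = 0 - j6.469e+04 Ω
  Z2: Z = R = 2580 Ω
  Z3: Z = 1/(jωC) = -j/(ω·C) = 0 - j806.3 Ω
Step 3 — With the output port shorted to ground, the output series arm Z2 runs from the junction to ground; the shunt arm Z3 also runs from the junction to ground. They appear in parallel: Z3 || Z2 = 229.6 - j734.6 Ω.
Step 4 — Series with input arm Z1: Z_in = Z1 + (Z3 || Z2) = 229.6 - j6.542e+04 Ω = 6.542e+04∠-89.8° Ω.
Step 5 — Source phasor: V = 26.7∠-30.0° V = 23.12 - j13.35 V.
Step 6 — Current: I = V / Z = 0.0002053 + j0.0003527 A = 0.0004081∠59.8° A.
Step 7 — Complex power: S = V·I* = 3.824e-05 - j0.0109 VA.
Step 8 — Real power: P = Re(S) = 3.824e-05 W.
Step 9 — Reactive power: Q = Im(S) = -0.0109 VAR.
Step 10 — Apparent power: |S| = 0.0109 VA.
Step 11 — Power factor: PF = P/|S| = 0.003509 (leading).

(a) P = 3.824e-05 W  (b) Q = -0.0109 VAR  (c) S = 0.0109 VA  (d) PF = 0.003509 (leading)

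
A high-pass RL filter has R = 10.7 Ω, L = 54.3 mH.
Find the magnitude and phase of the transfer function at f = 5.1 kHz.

Step 1 — Angular frequency: ω = 2π·5100 = 3.204e+04 rad/s.
Step 2 — Transfer function: H(jω) = jωL/(R + jωL).
Step 3 — Numerator jωL = j·1740; denominator R + jωL = 10.7 + j1740.
Step 4 — H = 1 + j0.006149.
Step 5 — Magnitude: |H| = 1 (-0.0 dB); phase: φ = 0.4°.

|H| = 1 (-0.0 dB), φ = 0.4°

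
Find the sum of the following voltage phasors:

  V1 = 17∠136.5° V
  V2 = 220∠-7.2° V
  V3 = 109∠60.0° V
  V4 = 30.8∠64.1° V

Step 1 — Convert each phasor to rectangular form:
  V1 = 17·(cos(136.5°) + j·sin(136.5°)) = -12.33 + j11.7 V
  V2 = 220·(cos(-7.2°) + j·sin(-7.2°)) = 218.3 - j27.57 V
  V3 = 109·(cos(60.0°) + j·sin(60.0°)) = 54.5 + j94.4 V
  V4 = 30.8·(cos(64.1°) + j·sin(64.1°)) = 13.45 + j27.71 V
Step 2 — Sum components: V_total = 273.9 + j106.2 V.
Step 3 — Convert to polar: |V_total| = 293.8 V, ∠V_total = 21.2°.

V_total = 293.8∠21.2° V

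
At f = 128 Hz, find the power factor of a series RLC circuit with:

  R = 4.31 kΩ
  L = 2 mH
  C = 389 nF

Step 1 — Angular frequency: ω = 2π·f = 2π·128 = 804.2 rad/s.
Step 2 — Component impedances:
  R: Z = R = 4310 Ω
  L: Z = jωL = j·804.2·0.002 = 0 + j1.608 Ω
  C: Z = 1/(jωC) = -j/(ω·C) = 0 - j3196 Ω
Step 3 — Series combination: Z_total = R + L + C = 4310 - j3195 Ω = 5365∠-36.5° Ω.
Step 4 — Power factor: PF = cos(φ) = Re(Z)/|Z| = 4310/5365 = 0.8034.
Step 5 — Type: Im(Z) = -3195 ⇒ leading (phase φ = -36.5°).

PF = 0.8034 (leading, φ = -36.5°)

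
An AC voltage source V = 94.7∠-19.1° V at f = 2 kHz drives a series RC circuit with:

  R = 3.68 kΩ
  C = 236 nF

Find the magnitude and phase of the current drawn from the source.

Step 1 — Angular frequency: ω = 2π·f = 2π·2000 = 1.257e+04 rad/s.
Step 2 — Component impedances:
  R: Z = R = 3680 Ω
  C: Z = 1/(jωC) = -j/(ω·C) = 0 - j337.2 Ω
Step 3 — Series combination: Z_total = R + C = 3680 - j337.2 Ω = 3695∠-5.2° Ω.
Step 4 — Source phasor: V = 94.7∠-19.1° V = 89.49 - j30.99 V.
Step 5 — Ohm's law: I = V / Z_total = (89.49 - j30.99) / (3680 - j337.2) = 0.02488 - j0.006141 A.
Step 6 — Convert to polar: |I| = 0.02563 A, ∠I = -13.9°.

I = 0.02563∠-13.9° A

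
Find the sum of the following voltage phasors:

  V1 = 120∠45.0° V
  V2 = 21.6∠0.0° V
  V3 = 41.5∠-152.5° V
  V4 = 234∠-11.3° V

Step 1 — Convert each phasor to rectangular form:
  V1 = 120·(cos(45.0°) + j·sin(45.0°)) = 84.85 + j84.85 V
  V2 = 21.6·(cos(0.0°) + j·sin(0.0°)) = 21.6 V
  V3 = 41.5·(cos(-152.5°) + j·sin(-152.5°)) = -36.81 - j19.16 V
  V4 = 234·(cos(-11.3°) + j·sin(-11.3°)) = 229.5 - j45.85 V
Step 2 — Sum components: V_total = 299.1 + j19.84 V.
Step 3 — Convert to polar: |V_total| = 299.8 V, ∠V_total = 3.8°.

V_total = 299.8∠3.8° V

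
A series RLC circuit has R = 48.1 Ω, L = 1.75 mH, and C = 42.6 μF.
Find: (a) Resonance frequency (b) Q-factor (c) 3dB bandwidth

Step 1 — Resonance: ω₀ = 1/√(LC) = 1/√(0.00175·4.26e-05) = 3662 rad/s.
Step 2 — f₀ = ω₀/(2π) = 582.9 Hz.
Step 3 — Series Q: Q = ω₀L/R = 3662·0.00175/48.1 = 0.1333.
Step 4 — Bandwidth: Δω = ω₀/Q = 2.749e+04 rad/s; BW = Δω/(2π) = 4374 Hz.

(a) f₀ = 582.9 Hz  (b) Q = 0.1333  (c) BW = 4374 Hz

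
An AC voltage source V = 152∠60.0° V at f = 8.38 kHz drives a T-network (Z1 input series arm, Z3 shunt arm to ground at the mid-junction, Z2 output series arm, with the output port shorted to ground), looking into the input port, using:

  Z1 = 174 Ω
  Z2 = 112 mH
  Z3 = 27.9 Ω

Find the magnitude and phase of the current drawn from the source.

Step 1 — Angular frequency: ω = 2π·f = 2π·8380 = 5.265e+04 rad/s.
Step 2 — Component impedances:
  Z1: Z = R = 174 Ω
  Z2: Z = jωL = j·5.265e+04·0.112 = 0 + j5897 Ω
  Z3: Z = R = 27.9 Ω
Step 3 — With the output port shorted to ground, the output series arm Z2 runs from the junction to ground; the shunt arm Z3 also runs from the junction to ground. They appear in parallel: Z3 || Z2 = 27.9 + j0.132 Ω.
Step 4 — Series with input arm Z1: Z_in = Z1 + (Z3 || Z2) = 201.9 + j0.132 Ω = 201.9∠0.0° Ω.
Step 5 — Source phasor: V = 152∠60.0° V = 76 + j131.6 V.
Step 6 — Ohm's law: I = V / Z_total = (76 + j131.6) / (201.9 + j0.132) = 0.3769 + j0.6517 A.
Step 7 — Convert to polar: |I| = 0.7529 A, ∠I = 60.0°.

I = 0.7529∠60.0° A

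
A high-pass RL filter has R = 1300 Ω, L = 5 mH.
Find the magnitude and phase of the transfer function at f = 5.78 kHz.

Step 1 — Angular frequency: ω = 2π·5780 = 3.632e+04 rad/s.
Step 2 — Transfer function: H(jω) = jωL/(R + jωL).
Step 3 — Numerator jωL = j·181.6; denominator R + jωL = 1300 + j181.6.
Step 4 — H = 0.01914 + j0.137.
Step 5 — Magnitude: |H| = 0.1383 (-17.2 dB); phase: φ = 82.0°.

|H| = 0.1383 (-17.2 dB), φ = 82.0°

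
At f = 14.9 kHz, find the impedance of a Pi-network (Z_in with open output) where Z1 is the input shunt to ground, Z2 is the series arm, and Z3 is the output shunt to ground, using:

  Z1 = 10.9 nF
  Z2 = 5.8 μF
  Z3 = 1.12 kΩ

Step 1 — Angular frequency: ω = 2π·f = 2π·1.49e+04 = 9.362e+04 rad/s.
Step 2 — Component impedances:
  Z1: Z = 1/(jωC) = -j/(ω·C) = 0 - j980 Ω
  Z2: Z = 1/(jωC) = -j/(ω·C) = 0 - j1.842 Ω
  Z3: Z = R = 1120 Ω
Step 3 — With open output, the series arm Z2 and the output shunt Z3 appear in series to ground: Z2 + Z3 = 1120 - j1.842 Ω.
Step 4 — Parallel with input shunt Z1: Z_in = Z1 || (Z2 + Z3) = 484.8 - j554.9 Ω = 736.9∠-48.9° Ω.

Z = 484.8 - j554.9 Ω = 736.9∠-48.9° Ω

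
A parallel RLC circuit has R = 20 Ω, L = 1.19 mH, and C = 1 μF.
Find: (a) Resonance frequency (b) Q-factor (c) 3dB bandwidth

Step 1 — Resonance: ω₀ = 1/√(LC) = 1/√(0.00119·1e-06) = 2.899e+04 rad/s.
Step 2 — f₀ = ω₀/(2π) = 4614 Hz.
Step 3 — Parallel Q: Q = R/(ω₀L) = 20/(2.899e+04·0.00119) = 0.5798.
Step 4 — Bandwidth: Δω = ω₀/Q = 5e+04 rad/s; BW = Δω/(2π) = 7958 Hz.

(a) f₀ = 4614 Hz  (b) Q = 0.5798  (c) BW = 7958 Hz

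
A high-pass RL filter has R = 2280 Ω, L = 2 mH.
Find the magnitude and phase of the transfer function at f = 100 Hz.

Step 1 — Angular frequency: ω = 2π·100 = 628.3 rad/s.
Step 2 — Transfer function: H(jω) = jωL/(R + jωL).
Step 3 — Numerator jωL = j·1.257; denominator R + jωL = 2280 + j1.257.
Step 4 — H = 3.038e-07 + j0.0005512.
Step 5 — Magnitude: |H| = 0.0005512 (-65.2 dB); phase: φ = 90.0°.

|H| = 0.0005512 (-65.2 dB), φ = 90.0°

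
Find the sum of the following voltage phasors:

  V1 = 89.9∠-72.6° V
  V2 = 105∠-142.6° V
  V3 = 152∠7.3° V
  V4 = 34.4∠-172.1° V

Step 1 — Convert each phasor to rectangular form:
  V1 = 89.9·(cos(-72.6°) + j·sin(-72.6°)) = 26.88 - j85.79 V
  V2 = 105·(cos(-142.6°) + j·sin(-142.6°)) = -83.41 - j63.77 V
  V3 = 152·(cos(7.3°) + j·sin(7.3°)) = 150.8 + j19.31 V
  V4 = 34.4·(cos(-172.1°) + j·sin(-172.1°)) = -34.07 - j4.728 V
Step 2 — Sum components: V_total = 60.16 - j135 V.
Step 3 — Convert to polar: |V_total| = 147.8 V, ∠V_total = -66.0°.

V_total = 147.8∠-66.0° V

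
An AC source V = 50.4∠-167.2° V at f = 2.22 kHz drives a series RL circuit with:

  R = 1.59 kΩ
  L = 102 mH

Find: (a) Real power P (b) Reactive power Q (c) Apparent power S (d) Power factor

Step 1 — Angular frequency: ω = 2π·f = 2π·2220 = 1.395e+04 rad/s.
Step 2 — Component impedances:
  R: Z = R = 1590 Ω
  L: Z = jωL = j·1.395e+04·0.102 = 0 + j1423 Ω
Step 3 — Series combination: Z_total = R + L = 1590 + j1423 Ω = 2134∠41.8° Ω.
Step 4 — Source phasor: V = 50.4∠-167.2° V = -49.15 - j11.17 V.
Step 5 — Current: I = V / Z = -0.02066 + j0.01146 A = 0.02362∠151.0° A.
Step 6 — Complex power: S = V·I* = 0.8872 + j0.7939 VA.
Step 7 — Real power: P = Re(S) = 0.8872 W.
Step 8 — Reactive power: Q = Im(S) = 0.7939 VAR.
Step 9 — Apparent power: |S| = 1.191 VA.
Step 10 — Power factor: PF = P/|S| = 0.7452 (lagging).

(a) P = 0.8872 W  (b) Q = 0.7939 VAR  (c) S = 1.191 VA  (d) PF = 0.7452 (lagging)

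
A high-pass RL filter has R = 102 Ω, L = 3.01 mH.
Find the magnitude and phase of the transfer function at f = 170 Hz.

Step 1 — Angular frequency: ω = 2π·170 = 1068 rad/s.
Step 2 — Transfer function: H(jω) = jωL/(R + jωL).
Step 3 — Numerator jωL = j·3.215; denominator R + jωL = 102 + j3.215.
Step 4 — H = 0.0009926 + j0.03149.
Step 5 — Magnitude: |H| = 0.0315 (-30.0 dB); phase: φ = 88.2°.

|H| = 0.0315 (-30.0 dB), φ = 88.2°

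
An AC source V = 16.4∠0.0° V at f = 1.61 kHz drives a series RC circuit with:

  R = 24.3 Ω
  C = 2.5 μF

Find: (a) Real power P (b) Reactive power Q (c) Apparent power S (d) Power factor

Step 1 — Angular frequency: ω = 2π·f = 2π·1610 = 1.012e+04 rad/s.
Step 2 — Component impedances:
  R: Z = R = 24.3 Ω
  C: Z = 1/(jωC) = -j/(ω·C) = 0 - j39.54 Ω
Step 3 — Series combination: Z_total = R + C = 24.3 - j39.54 Ω = 46.41∠-58.4° Ω.
Step 4 — Source phasor: V = 16.4∠0.0° V = 16.4 V.
Step 5 — Current: I = V / Z = 0.185 + j0.3011 A = 0.3534∠58.4° A.
Step 6 — Complex power: S = V·I* = 3.034 - j4.937 VA.
Step 7 — Real power: P = Re(S) = 3.034 W.
Step 8 — Reactive power: Q = Im(S) = -4.937 VAR.
Step 9 — Apparent power: |S| = 5.795 VA.
Step 10 — Power factor: PF = P/|S| = 0.5236 (leading).

(a) P = 3.034 W  (b) Q = -4.937 VAR  (c) S = 5.795 VA  (d) PF = 0.5236 (leading)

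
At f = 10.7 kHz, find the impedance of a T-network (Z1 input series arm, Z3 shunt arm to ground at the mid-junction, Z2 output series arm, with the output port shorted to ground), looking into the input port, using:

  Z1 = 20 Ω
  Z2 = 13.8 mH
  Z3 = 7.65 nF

Step 1 — Angular frequency: ω = 2π·f = 2π·1.07e+04 = 6.723e+04 rad/s.
Step 2 — Component impedances:
  Z1: Z = R = 20 Ω
  Z2: Z = jωL = j·6.723e+04·0.0138 = 0 + j927.8 Ω
  Z3: Z = 1/(jωC) = -j/(ω·C) = 0 - j1944 Ω
Step 3 — With the output port shorted to ground, the output series arm Z2 runs from the junction to ground; the shunt arm Z3 also runs from the junction to ground. They appear in parallel: Z3 || Z2 = 0 + j1775 Ω.
Step 4 — Series with input arm Z1: Z_in = Z1 + (Z3 || Z2) = 20 + j1775 Ω = 1775∠89.4° Ω.

Z = 20 + j1775 Ω = 1775∠89.4° Ω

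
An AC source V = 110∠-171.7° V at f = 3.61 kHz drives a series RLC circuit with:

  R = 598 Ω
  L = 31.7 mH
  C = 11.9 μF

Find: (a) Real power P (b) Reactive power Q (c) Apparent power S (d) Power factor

Step 1 — Angular frequency: ω = 2π·f = 2π·3610 = 2.268e+04 rad/s.
Step 2 — Component impedances:
  R: Z = R = 598 Ω
  L: Z = jωL = j·2.268e+04·0.0317 = 0 + j719 Ω
  C: Z = 1/(jωC) = -j/(ω·C) = 0 - j3.705 Ω
Step 3 — Series combination: Z_total = R + L + C = 598 + j715.3 Ω = 932.4∠50.1° Ω.
Step 4 — Source phasor: V = 110∠-171.7° V = -108.8 - j15.88 V.
Step 5 — Current: I = V / Z = -0.08794 + j0.07865 A = 0.118∠138.2° A.
Step 6 — Complex power: S = V·I* = 8.324 + j9.957 VA.
Step 7 — Real power: P = Re(S) = 8.324 W.
Step 8 — Reactive power: Q = Im(S) = 9.957 VAR.
Step 9 — Apparent power: |S| = 12.98 VA.
Step 10 — Power factor: PF = P/|S| = 0.6414 (lagging).

(a) P = 8.324 W  (b) Q = 9.957 VAR  (c) S = 12.98 VA  (d) PF = 0.6414 (lagging)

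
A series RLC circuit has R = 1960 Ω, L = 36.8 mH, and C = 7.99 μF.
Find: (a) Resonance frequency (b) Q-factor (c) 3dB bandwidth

Step 1 — Resonance condition Im(Z)=0 gives ω₀ = 1/√(LC).
Step 2 — ω₀ = 1/√(0.0368·7.99e-06) = 1844 rad/s.
Step 3 — f₀ = ω₀/(2π) = 293.5 Hz.
Step 4 — Series Q: Q = ω₀L/R = 1844·0.0368/1960 = 0.03463.
Step 5 — 3dB bandwidth: Δω = ω₀/Q = 5.326e+04 rad/s; BW = Δω/(2π) = 8477 Hz.

(a) f₀ = 293.5 Hz  (b) Q = 0.03463  (c) BW = 8477 Hz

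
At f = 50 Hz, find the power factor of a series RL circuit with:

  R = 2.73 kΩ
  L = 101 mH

Step 1 — Angular frequency: ω = 2π·f = 2π·50 = 314.2 rad/s.
Step 2 — Component impedances:
  R: Z = R = 2730 Ω
  L: Z = jωL = j·314.2·0.101 = 0 + j31.73 Ω
Step 3 — Series combination: Z_total = R + L = 2730 + j31.73 Ω = 2730∠0.7° Ω.
Step 4 — Power factor: PF = cos(φ) = Re(Z)/|Z| = 2730/2730.2 = 0.9999.
Step 5 — Type: Im(Z) = 31.73 ⇒ lagging (phase φ = 0.7°).

PF = 0.9999 (lagging, φ = 0.7°)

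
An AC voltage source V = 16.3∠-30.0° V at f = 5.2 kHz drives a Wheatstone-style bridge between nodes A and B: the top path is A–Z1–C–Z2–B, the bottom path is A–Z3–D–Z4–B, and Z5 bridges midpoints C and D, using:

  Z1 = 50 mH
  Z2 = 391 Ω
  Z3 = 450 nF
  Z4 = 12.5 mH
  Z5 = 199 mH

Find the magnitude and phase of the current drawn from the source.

Step 1 — Angular frequency: ω = 2π·f = 2π·5200 = 3.267e+04 rad/s.
Step 2 — Component impedances:
  Z1: Z = jωL = j·3.267e+04·0.05 = 0 + j1634 Ω
  Z2: Z = R = 391 Ω
  Z3: Z = 1/(jωC) = -j/(ω·C) = 0 - j68.01 Ω
  Z4: Z = jωL = j·3.267e+04·0.0125 = 0 + j408.4 Ω
  Z5: Z = jωL = j·3.267e+04·0.199 = 0 + j6502 Ω
Step 3 — Bridge requires nodal analysis (the Z5 bridge couples midpoints C and D, so the two paths cannot be reduced to a simple series/parallel combination). Setting node B to ground and injecting 1 A at node A, the 3-node admittance system at A, C, D solves to V_A = Z_AB = 16.61 + j268.9 Ω = 269.4∠86.5° Ω.
Step 4 — Source phasor: V = 16.3∠-30.0° V = 14.12 - j8.15 V.
Step 5 — Ohm's law: I = V / Z_total = (14.12 - j8.15) / (16.61 + j268.9) = -0.02697 - j0.05417 A.
Step 6 — Convert to polar: |I| = 0.06051 A, ∠I = -116.5°.

I = 0.06051∠-116.5° A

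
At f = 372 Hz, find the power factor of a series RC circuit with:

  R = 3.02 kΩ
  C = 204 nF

Step 1 — Angular frequency: ω = 2π·f = 2π·372 = 2337 rad/s.
Step 2 — Component impedances:
  R: Z = R = 3020 Ω
  C: Z = 1/(jωC) = -j/(ω·C) = 0 - j2097 Ω
Step 3 — Series combination: Z_total = R + C = 3020 - j2097 Ω = 3677∠-34.8° Ω.
Step 4 — Power factor: PF = cos(φ) = Re(Z)/|Z| = 3020/3676.8 = 0.8214.
Step 5 — Type: Im(Z) = -2097 ⇒ leading (phase φ = -34.8°).

PF = 0.8214 (leading, φ = -34.8°)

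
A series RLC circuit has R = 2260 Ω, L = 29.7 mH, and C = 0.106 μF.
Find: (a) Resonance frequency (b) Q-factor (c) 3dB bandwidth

Step 1 — Resonance: ω₀ = 1/√(LC) = 1/√(0.0297·1.06e-07) = 1.782e+04 rad/s.
Step 2 — f₀ = ω₀/(2π) = 2837 Hz.
Step 3 — Series Q: Q = ω₀L/R = 1.782e+04·0.0297/2260 = 0.2342.
Step 4 — Bandwidth: Δω = ω₀/Q = 7.609e+04 rad/s; BW = Δω/(2π) = 1.211e+04 Hz.

(a) f₀ = 2837 Hz  (b) Q = 0.2342  (c) BW = 1.211e+04 Hz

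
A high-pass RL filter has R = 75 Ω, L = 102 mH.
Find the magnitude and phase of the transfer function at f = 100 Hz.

Step 1 — Angular frequency: ω = 2π·100 = 628.3 rad/s.
Step 2 — Transfer function: H(jω) = jωL/(R + jωL).
Step 3 — Numerator jωL = j·64.09; denominator R + jωL = 75 + j64.09.
Step 4 — H = 0.422 + j0.4939.
Step 5 — Magnitude: |H| = 0.6496 (-3.7 dB); phase: φ = 49.5°.

|H| = 0.6496 (-3.7 dB), φ = 49.5°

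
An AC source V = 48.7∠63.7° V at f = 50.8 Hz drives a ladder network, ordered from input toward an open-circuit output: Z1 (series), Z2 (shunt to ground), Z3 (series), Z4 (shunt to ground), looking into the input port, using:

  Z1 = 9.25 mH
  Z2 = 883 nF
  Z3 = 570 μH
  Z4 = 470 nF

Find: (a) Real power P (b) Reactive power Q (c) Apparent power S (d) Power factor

Step 1 — Angular frequency: ω = 2π·f = 2π·50.8 = 319.2 rad/s.
Step 2 — Component impedances:
  Z1: Z = jωL = j·319.2·0.00925 = 0 + j2.952 Ω
  Z2: Z = 1/(jωC) = -j/(ω·C) = 0 - j3548 Ω
  Z3: Z = jωL = j·319.2·0.00057 = 0 + j0.1819 Ω
  Z4: Z = 1/(jωC) = -j/(ω·C) = 0 - j6666 Ω
Step 3 — Ladder network (open output): work backward from the far end, alternating series and parallel combinations. Z_in = 0 - j2313 Ω = 2313∠-90.0° Ω.
Step 4 — Source phasor: V = 48.7∠63.7° V = 21.58 + j43.66 V.
Step 5 — Current: I = V / Z = -0.01888 + j0.00933 A = 0.02106∠153.7° A.
Step 6 — Complex power: S = V·I* = 0 - j1.026 VA.
Step 7 — Real power: P = Re(S) = 0 W.
Step 8 — Reactive power: Q = Im(S) = -1.026 VAR.
Step 9 — Apparent power: |S| = 1.026 VA.
Step 10 — Power factor: PF = P/|S| = 0 (leading).

(a) P = 0 W  (b) Q = -1.026 VAR  (c) S = 1.026 VA  (d) PF = 0 (leading)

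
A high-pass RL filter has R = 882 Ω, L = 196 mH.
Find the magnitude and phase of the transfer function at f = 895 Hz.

Step 1 — Angular frequency: ω = 2π·895 = 5623 rad/s.
Step 2 — Transfer function: H(jω) = jωL/(R + jωL).
Step 3 — Numerator jωL = j·1102; denominator R + jωL = 882 + j1102.
Step 4 — H = 0.6096 + j0.4878.
Step 5 — Magnitude: |H| = 0.7808 (-2.1 dB); phase: φ = 38.7°.

|H| = 0.7808 (-2.1 dB), φ = 38.7°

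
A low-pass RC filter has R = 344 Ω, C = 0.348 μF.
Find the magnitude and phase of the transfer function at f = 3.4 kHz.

Step 1 — Angular frequency: ω = 2π·3400 = 2.136e+04 rad/s.
Step 2 — Transfer function: H(jω) = 1/(1 + jωRC).
Step 3 — Denominator: 1 + jωRC = 1 + j·2.136e+04·344·3.48e-07 = 1 + j2.557.
Step 4 — H = 0.1326 - j0.3392.
Step 5 — Magnitude: |H| = 0.3642 (-8.8 dB); phase: φ = -68.6°.

|H| = 0.3642 (-8.8 dB), φ = -68.6°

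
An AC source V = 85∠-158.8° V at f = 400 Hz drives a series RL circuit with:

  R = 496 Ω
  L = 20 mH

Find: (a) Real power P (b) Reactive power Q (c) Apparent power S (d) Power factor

Step 1 — Angular frequency: ω = 2π·f = 2π·400 = 2513 rad/s.
Step 2 — Component impedances:
  R: Z = R = 496 Ω
  L: Z = jωL = j·2513·0.02 = 0 + j50.27 Ω
Step 3 — Series combination: Z_total = R + L = 496 + j50.27 Ω = 498.5∠5.8° Ω.
Step 4 — Source phasor: V = 85∠-158.8° V = -79.25 - j30.74 V.
Step 5 — Current: I = V / Z = -0.1644 - j0.04531 A = 0.1705∠-164.6° A.
Step 6 — Complex power: S = V·I* = 14.42 + j1.461 VA.
Step 7 — Real power: P = Re(S) = 14.42 W.
Step 8 — Reactive power: Q = Im(S) = 1.461 VAR.
Step 9 — Apparent power: |S| = 14.49 VA.
Step 10 — Power factor: PF = P/|S| = 0.9949 (lagging).

(a) P = 14.42 W  (b) Q = 1.461 VAR  (c) S = 14.49 VA  (d) PF = 0.9949 (lagging)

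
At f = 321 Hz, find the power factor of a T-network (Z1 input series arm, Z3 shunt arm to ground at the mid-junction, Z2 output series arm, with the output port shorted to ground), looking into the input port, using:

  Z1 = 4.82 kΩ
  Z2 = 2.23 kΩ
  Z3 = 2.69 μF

Step 1 — Angular frequency: ω = 2π·f = 2π·321 = 2017 rad/s.
Step 2 — Component impedances:
  Z1: Z = R = 4820 Ω
  Z2: Z = R = 2230 Ω
  Z3: Z = 1/(jωC) = -j/(ω·C) = 0 - j184.3 Ω
Step 3 — With the output port shorted to ground, the output series arm Z2 runs from the junction to ground; the shunt arm Z3 also runs from the junction to ground. They appear in parallel: Z3 || Z2 = 15.13 - j183.1 Ω.
Step 4 — Series with input arm Z1: Z_in = Z1 + (Z3 || Z2) = 4835 - j183.1 Ω = 4839∠-2.2° Ω.
Step 5 — Power factor: PF = cos(φ) = Re(Z)/|Z| = 4835.1/4838.6 = 0.9993.
Step 6 — Type: Im(Z) = -183.1 ⇒ leading (phase φ = -2.2°).

PF = 0.9993 (leading, φ = -2.2°)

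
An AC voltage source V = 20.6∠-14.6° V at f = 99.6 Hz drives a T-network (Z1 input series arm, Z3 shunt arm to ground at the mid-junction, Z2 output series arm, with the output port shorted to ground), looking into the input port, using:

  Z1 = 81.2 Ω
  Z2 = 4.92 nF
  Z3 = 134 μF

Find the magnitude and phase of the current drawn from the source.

Step 1 — Angular frequency: ω = 2π·f = 2π·99.6 = 625.8 rad/s.
Step 2 — Component impedances:
  Z1: Z = R = 81.2 Ω
  Z2: Z = 1/(jωC) = -j/(ω·C) = 0 - j3.248e+05 Ω
  Z3: Z = 1/(jωC) = -j/(ω·C) = 0 - j11.92 Ω
Step 3 — With the output port shorted to ground, the output series arm Z2 runs from the junction to ground; the shunt arm Z3 also runs from the junction to ground. They appear in parallel: Z3 || Z2 = 0 - j11.92 Ω.
Step 4 — Series with input arm Z1: Z_in = Z1 + (Z3 || Z2) = 81.2 - j11.92 Ω = 82.07∠-8.4° Ω.
Step 5 — Source phasor: V = 20.6∠-14.6° V = 19.93 - j5.193 V.
Step 6 — Ohm's law: I = V / Z_total = (19.93 - j5.193) / (81.2 - j11.92) = 0.2495 - j0.02731 A.
Step 7 — Convert to polar: |I| = 0.251 A, ∠I = -6.2°.

I = 0.251∠-6.2° A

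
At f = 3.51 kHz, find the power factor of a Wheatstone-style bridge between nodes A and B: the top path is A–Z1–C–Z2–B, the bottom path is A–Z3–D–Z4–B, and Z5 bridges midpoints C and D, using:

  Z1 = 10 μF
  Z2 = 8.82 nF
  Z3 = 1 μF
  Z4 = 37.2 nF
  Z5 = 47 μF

Step 1 — Angular frequency: ω = 2π·f = 2π·3510 = 2.205e+04 rad/s.
Step 2 — Component impedances:
  Z1: Z = 1/(jωC) = -j/(ω·C) = 0 - j4.534 Ω
  Z2: Z = 1/(jωC) = -j/(ω·C) = 0 - j5141 Ω
  Z3: Z = 1/(jωC) = -j/(ω·C) = 0 - j45.34 Ω
  Z4: Z = 1/(jωC) = -j/(ω·C) = 0 - j1219 Ω
  Z5: Z = 1/(jωC) = -j/(ω·C) = 0 - j0.9648 Ω
Step 3 — Bridge requires nodal analysis (the Z5 bridge couples midpoints C and D, so the two paths cannot be reduced to a simple series/parallel combination). Setting node B to ground and injecting 1 A at node A, the 3-node admittance system at A, C, D solves to V_A = Z_AB = 0 - j989.9 Ω = 989.9∠-90.0° Ω.
Step 4 — Power factor: PF = cos(φ) = Re(Z)/|Z| = 0/989.9 = 0.
Step 5 — Type: Im(Z) = -989.9 ⇒ leading (phase φ = -90.0°).

PF = 0 (leading, φ = -90.0°)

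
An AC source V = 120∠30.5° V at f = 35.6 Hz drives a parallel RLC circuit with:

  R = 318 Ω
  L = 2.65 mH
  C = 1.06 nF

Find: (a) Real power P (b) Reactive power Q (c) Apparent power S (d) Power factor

Step 1 — Angular frequency: ω = 2π·f = 2π·35.6 = 223.7 rad/s.
Step 2 — Component impedances:
  R: Z = R = 318 Ω
  L: Z = jωL = j·223.7·0.00265 = 0 + j0.5928 Ω
  C: Z = 1/(jωC) = -j/(ω·C) = 0 - j4.218e+06 Ω
Step 3 — Parallel combination: 1/Z_total = 1/R + 1/L + 1/C; Z_total = 0.001105 + j0.5928 Ω = 0.5928∠89.9° Ω.
Step 4 — Source phasor: V = 120∠30.5° V = 103.4 + j60.9 V.
Step 5 — Current: I = V / Z = 103.1 - j174.2 A = 202.4∠-59.4° A.
Step 6 — Complex power: S = V·I* = 45.28 + j2.429e+04 VA.
Step 7 — Real power: P = Re(S) = 45.28 W.
Step 8 — Reactive power: Q = Im(S) = 2.429e+04 VAR.
Step 9 — Apparent power: |S| = 2.429e+04 VA.
Step 10 — Power factor: PF = P/|S| = 0.001864 (lagging).

(a) P = 45.28 W  (b) Q = 2.429e+04 VAR  (c) S = 2.429e+04 VA  (d) PF = 0.001864 (lagging)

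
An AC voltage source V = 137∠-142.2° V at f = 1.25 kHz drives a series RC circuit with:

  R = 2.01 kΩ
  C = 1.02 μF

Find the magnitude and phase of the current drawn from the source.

Step 1 — Angular frequency: ω = 2π·f = 2π·1250 = 7854 rad/s.
Step 2 — Component impedances:
  R: Z = R = 2010 Ω
  C: Z = 1/(jωC) = -j/(ω·C) = 0 - j124.8 Ω
Step 3 — Series combination: Z_total = R + C = 2010 - j124.8 Ω = 2014∠-3.6° Ω.
Step 4 — Source phasor: V = 137∠-142.2° V = -108.3 - j83.97 V.
Step 5 — Ohm's law: I = V / Z_total = (-108.3 - j83.97) / (2010 - j124.8) = -0.05107 - j0.04495 A.
Step 6 — Convert to polar: |I| = 0.06803 A, ∠I = -138.6°.

I = 0.06803∠-138.6° A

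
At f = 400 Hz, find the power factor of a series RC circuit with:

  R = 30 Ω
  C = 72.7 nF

Step 1 — Angular frequency: ω = 2π·f = 2π·400 = 2513 rad/s.
Step 2 — Component impedances:
  R: Z = R = 30 Ω
  C: Z = 1/(jωC) = -j/(ω·C) = 0 - j5473 Ω
Step 3 — Series combination: Z_total = R + C = 30 - j5473 Ω = 5473∠-89.7° Ω.
Step 4 — Power factor: PF = cos(φ) = Re(Z)/|Z| = 30/5473 = 0.005481.
Step 5 — Type: Im(Z) = -5473 ⇒ leading (phase φ = -89.7°).

PF = 0.005481 (leading, φ = -89.7°)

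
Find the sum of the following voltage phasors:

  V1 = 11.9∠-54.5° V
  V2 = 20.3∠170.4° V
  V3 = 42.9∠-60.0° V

Step 1 — Convert each phasor to rectangular form:
  V1 = 11.9·(cos(-54.5°) + j·sin(-54.5°)) = 6.91 - j9.688 V
  V2 = 20.3·(cos(170.4°) + j·sin(170.4°)) = -20.02 + j3.385 V
  V3 = 42.9·(cos(-60.0°) + j·sin(-60.0°)) = 21.45 - j37.15 V
Step 2 — Sum components: V_total = 8.345 - j43.46 V.
Step 3 — Convert to polar: |V_total| = 44.25 V, ∠V_total = -79.1°.

V_total = 44.25∠-79.1° V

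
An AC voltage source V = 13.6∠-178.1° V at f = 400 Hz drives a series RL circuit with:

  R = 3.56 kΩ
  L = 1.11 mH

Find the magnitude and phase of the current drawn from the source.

Step 1 — Angular frequency: ω = 2π·f = 2π·400 = 2513 rad/s.
Step 2 — Component impedances:
  R: Z = R = 3560 Ω
  L: Z = jωL = j·2513·0.00111 = 0 + j2.79 Ω
Step 3 — Series combination: Z_total = R + L = 3560 + j2.79 Ω = 3560∠0.0° Ω.
Step 4 — Source phasor: V = 13.6∠-178.1° V = -13.59 - j0.4509 V.
Step 5 — Ohm's law: I = V / Z_total = (-13.59 - j0.4509) / (3560 + j2.79) = -0.003818 - j0.0001237 A.
Step 6 — Convert to polar: |I| = 0.00382 A, ∠I = -178.1°.

I = 0.00382∠-178.1° A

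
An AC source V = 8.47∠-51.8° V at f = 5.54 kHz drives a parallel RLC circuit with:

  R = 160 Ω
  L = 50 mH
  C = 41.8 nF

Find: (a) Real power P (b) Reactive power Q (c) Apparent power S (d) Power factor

Step 1 — Angular frequency: ω = 2π·f = 2π·5540 = 3.481e+04 rad/s.
Step 2 — Component impedances:
  R: Z = R = 160 Ω
  L: Z = jωL = j·3.481e+04·0.05 = 0 + j1740 Ω
  C: Z = 1/(jωC) = -j/(ω·C) = 0 - j687.3 Ω
Step 3 — Parallel combination: 1/Z_total = 1/R + 1/L + 1/C; Z_total = 156.9 - j22.1 Ω = 158.4∠-8.0° Ω.
Step 4 — Source phasor: V = 8.47∠-51.8° V = 5.238 - j6.656 V.
Step 5 — Current: I = V / Z = 0.0386 - j0.03699 A = 0.05346∠-43.8° A.
Step 6 — Complex power: S = V·I* = 0.4484 - j0.06316 VA.
Step 7 — Real power: P = Re(S) = 0.4484 W.
Step 8 — Reactive power: Q = Im(S) = -0.06316 VAR.
Step 9 — Apparent power: |S| = 0.4528 VA.
Step 10 — Power factor: PF = P/|S| = 0.9902 (leading).

(a) P = 0.4484 W  (b) Q = -0.06316 VAR  (c) S = 0.4528 VA  (d) PF = 0.9902 (leading)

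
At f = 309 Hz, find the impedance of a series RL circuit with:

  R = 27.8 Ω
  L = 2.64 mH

Step 1 — Angular frequency: ω = 2π·f = 2π·309 = 1942 rad/s.
Step 2 — Component impedances:
  R: Z = R = 27.8 Ω
  L: Z = jωL = j·1942·0.00264 = 0 + j5.126 Ω
Step 3 — Series combination: Z_total = R + L = 27.8 + j5.126 Ω = 28.27∠10.4° Ω.

Z = 27.8 + j5.126 Ω = 28.27∠10.4° Ω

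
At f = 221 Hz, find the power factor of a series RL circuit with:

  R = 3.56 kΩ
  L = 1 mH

Step 1 — Angular frequency: ω = 2π·f = 2π·221 = 1389 rad/s.
Step 2 — Component impedances:
  R: Z = R = 3560 Ω
  L: Z = jωL = j·1389·0.001 = 0 + j1.389 Ω
Step 3 — Series combination: Z_total = R + L = 3560 + j1.389 Ω = 3560∠0.0° Ω.
Step 4 — Power factor: PF = cos(φ) = Re(Z)/|Z| = 3560/3560 = 1.
Step 5 — Type: Im(Z) = 1.389 ⇒ lagging (phase φ = 0.0°).

PF = 1 (lagging, φ = 0.0°)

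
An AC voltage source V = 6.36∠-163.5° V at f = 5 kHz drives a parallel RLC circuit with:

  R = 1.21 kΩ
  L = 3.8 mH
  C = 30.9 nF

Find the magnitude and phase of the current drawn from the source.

Step 1 — Angular frequency: ω = 2π·f = 2π·5000 = 3.142e+04 rad/s.
Step 2 — Component impedances:
  R: Z = R = 1210 Ω
  L: Z = jωL = j·3.142e+04·0.0038 = 0 + j119.4 Ω
  C: Z = 1/(jωC) = -j/(ω·C) = 0 - j1030 Ω
Step 3 — Parallel combination: 1/Z_total = 1/R + 1/L + 1/C; Z_total = 14.88 + j133.4 Ω = 134.2∠83.6° Ω.
Step 4 — Source phasor: V = 6.36∠-163.5° V = -6.098 - j1.806 V.
Step 5 — Ohm's law: I = V / Z_total = (-6.098 - j1.806) / (14.88 + j133.4) = -0.01842 + j0.04367 A.
Step 6 — Convert to polar: |I| = 0.04739 A, ∠I = 112.9°.

I = 0.04739∠112.9° A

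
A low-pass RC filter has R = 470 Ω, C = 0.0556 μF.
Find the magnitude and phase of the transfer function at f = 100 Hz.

Step 1 — Angular frequency: ω = 2π·100 = 628.3 rad/s.
Step 2 — Transfer function: H(jω) = 1/(1 + jωRC).
Step 3 — Denominator: 1 + jωRC = 1 + j·628.3·470·5.56e-08 = 1 + j0.01642.
Step 4 — H = 0.9997 - j0.01641.
Step 5 — Magnitude: |H| = 0.9999 (-0.0 dB); phase: φ = -0.9°.

|H| = 0.9999 (-0.0 dB), φ = -0.9°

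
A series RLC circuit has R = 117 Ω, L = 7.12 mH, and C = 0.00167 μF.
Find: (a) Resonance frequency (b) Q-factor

Step 1 — Resonance condition Im(Z)=0 gives ω₀ = 1/√(LC).
Step 2 — ω₀ = 1/√(0.00712·1.67e-09) = 2.9e+05 rad/s.
Step 3 — f₀ = ω₀/(2π) = 4.616e+04 Hz.
Step 4 — Series Q: Q = ω₀L/R = 2.9e+05·0.00712/117 = 17.65.

(a) f₀ = 4.616e+04 Hz  (b) Q = 17.65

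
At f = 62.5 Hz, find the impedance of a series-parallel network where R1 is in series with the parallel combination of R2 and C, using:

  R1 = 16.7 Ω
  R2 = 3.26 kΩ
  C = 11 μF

Step 1 — Angular frequency: ω = 2π·f = 2π·62.5 = 392.7 rad/s.
Step 2 — Component impedances:
  R1: Z = R = 16.7 Ω
  R2: Z = R = 3260 Ω
  C: Z = 1/(jωC) = -j/(ω·C) = 0 - j231.5 Ω
Step 3 — Parallel branch: R2 || C = 1/(1/R2 + 1/C) = 16.36 - j230.3 Ω.
Step 4 — Series with R1: Z_total = R1 + (R2 || C) = 33.06 - j230.3 Ω = 232.7∠-81.8° Ω.

Z = 33.06 - j230.3 Ω = 232.7∠-81.8° Ω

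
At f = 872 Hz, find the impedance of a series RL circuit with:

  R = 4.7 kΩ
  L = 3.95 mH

Step 1 — Angular frequency: ω = 2π·f = 2π·872 = 5479 rad/s.
Step 2 — Component impedances:
  R: Z = R = 4700 Ω
  L: Z = jωL = j·5479·0.00395 = 0 + j21.64 Ω
Step 3 — Series combination: Z_total = R + L = 4700 + j21.64 Ω = 4700∠0.3° Ω.

Z = 4700 + j21.64 Ω = 4700∠0.3° Ω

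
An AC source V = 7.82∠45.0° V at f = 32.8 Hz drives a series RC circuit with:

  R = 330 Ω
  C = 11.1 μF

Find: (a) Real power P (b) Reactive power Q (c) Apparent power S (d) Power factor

Step 1 — Angular frequency: ω = 2π·f = 2π·32.8 = 206.1 rad/s.
Step 2 — Component impedances:
  R: Z = R = 330 Ω
  C: Z = 1/(jωC) = -j/(ω·C) = 0 - j437.1 Ω
Step 3 — Series combination: Z_total = R + C = 330 - j437.1 Ω = 547.7∠-53.0° Ω.
Step 4 — Source phasor: V = 7.82∠45.0° V = 5.53 + j5.53 V.
Step 5 — Current: I = V / Z = -0.001975 + j0.01414 A = 0.01428∠98.0° A.
Step 6 — Complex power: S = V·I* = 0.06727 - j0.08911 VA.
Step 7 — Real power: P = Re(S) = 0.06727 W.
Step 8 — Reactive power: Q = Im(S) = -0.08911 VAR.
Step 9 — Apparent power: |S| = 0.1116 VA.
Step 10 — Power factor: PF = P/|S| = 0.6025 (leading).

(a) P = 0.06727 W  (b) Q = -0.08911 VAR  (c) S = 0.1116 VA  (d) PF = 0.6025 (leading)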